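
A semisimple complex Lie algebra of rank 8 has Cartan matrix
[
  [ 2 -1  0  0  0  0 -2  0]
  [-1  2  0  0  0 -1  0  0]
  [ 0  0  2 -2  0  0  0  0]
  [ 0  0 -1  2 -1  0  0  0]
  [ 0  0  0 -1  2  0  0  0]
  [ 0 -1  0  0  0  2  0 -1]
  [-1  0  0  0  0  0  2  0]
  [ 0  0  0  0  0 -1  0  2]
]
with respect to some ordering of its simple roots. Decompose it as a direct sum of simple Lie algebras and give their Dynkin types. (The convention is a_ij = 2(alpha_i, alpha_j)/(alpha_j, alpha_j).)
The diagram associated to this matrix has two connected components: the simple roots {alpha_1, alpha_2, alpha_6, alpha_7, alpha_8} form a chain of 5 nodes with a double edge at one end; the terminal node there is the unique short simple root (B_5), and {alpha_3, alpha_4, alpha_5} form a chain of 3 nodes with a double edge at one end; the terminal node there is the unique long simple root (C_3). A semisimple Lie algebra decomposes uniquely as the direct sum of simple ideals, one per connected component of its Dynkin diagram, so g ≅ B_5 ⊕ C_3 (dimension 55 + 21 = 76).

B5 + C3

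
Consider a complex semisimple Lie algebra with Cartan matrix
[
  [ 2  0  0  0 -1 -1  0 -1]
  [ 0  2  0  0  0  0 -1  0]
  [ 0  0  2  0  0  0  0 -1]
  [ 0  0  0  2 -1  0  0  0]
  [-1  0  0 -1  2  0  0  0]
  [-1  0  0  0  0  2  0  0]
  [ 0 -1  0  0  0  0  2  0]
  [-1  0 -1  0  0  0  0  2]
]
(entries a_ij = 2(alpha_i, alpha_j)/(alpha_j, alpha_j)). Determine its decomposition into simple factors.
type A_2 ⊕ type E_6

The diagram associated to this matrix has two connected components: the simple roots {alpha_2, alpha_7} form a chain of 2 nodes with single edges (A_2), and {alpha_1, alpha_3, alpha_4, alpha_5, alpha_6, alpha_8} form a chain of 5 nodes with one extra node attached to the third node from one end (E_6). A semisimple Lie algebra decomposes uniquely as the direct sum of simple ideals, one per connected component of its Dynkin diagram, so g ≅ A_2 ⊕ E_6 (dimension 8 + 78 = 86).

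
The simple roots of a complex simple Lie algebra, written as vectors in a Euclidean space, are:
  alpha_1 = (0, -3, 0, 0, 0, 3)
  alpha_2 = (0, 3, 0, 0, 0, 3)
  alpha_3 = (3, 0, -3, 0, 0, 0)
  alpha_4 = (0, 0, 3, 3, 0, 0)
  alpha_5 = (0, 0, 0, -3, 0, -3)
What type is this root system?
type D_5

Compute the Cartan integers a_ij = 2(alpha_i, alpha_j)/(alpha_j, alpha_j); the resulting 5x5 Cartan matrix is
[[2, 0, 0, 0, -1], [0, 2, 0, 0, -1], [0, 0, 2, -1, 0], [0, 0, -1, 2, -1], [-1, -1, 0, -1, 2]].
All simple roots have the same length, so the diagram is simply laced. The associated Dynkin diagram is a chain of 3 nodes with a fork of two nodes at one end (D_5), so the type is D_5 (the algebra so(10)).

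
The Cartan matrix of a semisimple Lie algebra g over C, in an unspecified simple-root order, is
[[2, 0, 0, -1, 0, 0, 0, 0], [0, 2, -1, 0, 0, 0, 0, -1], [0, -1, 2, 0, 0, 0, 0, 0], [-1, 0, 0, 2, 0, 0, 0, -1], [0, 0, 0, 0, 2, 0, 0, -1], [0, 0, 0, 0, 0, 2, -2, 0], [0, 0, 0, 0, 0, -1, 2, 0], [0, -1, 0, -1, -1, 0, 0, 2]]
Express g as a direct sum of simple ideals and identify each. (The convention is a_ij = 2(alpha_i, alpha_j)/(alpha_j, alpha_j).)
The diagram associated to this matrix has two connected components: the simple roots {alpha_6, alpha_7} form a chain of 2 nodes with a double edge at one end; the terminal node there is the unique short simple root (B_2), and {alpha_1, alpha_2, alpha_3, alpha_4, alpha_5, alpha_8} form a chain of 5 nodes with one extra node attached to the third node from one end (E_6). A semisimple Lie algebra decomposes uniquely as the direct sum of simple ideals, one per connected component of its Dynkin diagram, so g ≅ B_2 ⊕ E_6 (dimension 10 + 78 = 88).

B2 ⊕ E6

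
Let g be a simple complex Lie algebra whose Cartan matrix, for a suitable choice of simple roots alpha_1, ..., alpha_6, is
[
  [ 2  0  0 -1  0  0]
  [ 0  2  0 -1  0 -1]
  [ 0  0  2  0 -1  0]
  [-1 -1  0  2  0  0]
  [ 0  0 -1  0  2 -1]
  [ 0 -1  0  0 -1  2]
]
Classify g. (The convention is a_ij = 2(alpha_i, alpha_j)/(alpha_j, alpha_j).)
The matrix has rank 6 with 2's on the diagonal. Reading the off-diagonal entries as Dynkin edges (a single edge where a_ij = a_ji = -1; a double or triple edge where a_ij * a_ji = 2 or 3), the diagram is a chain of 6 nodes with single edges (A_6). One simple-root ordering that puts it in standard form is (alpha_1, alpha_4, alpha_2, alpha_6, alpha_5, alpha_3). So the algebra is type A_6, i.e. sl(7).

type A_6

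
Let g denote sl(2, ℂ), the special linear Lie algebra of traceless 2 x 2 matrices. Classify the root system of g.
This is sl(2), which has dimension 2^2 - 1 = 3 and rank 2 - 1 = 1 (a Cartan subalgebra is the diagonal traceless matrices). In the classification of classical Lie algebras, the special linear algebra sl(n+1) has type A_n; here n = 1, so the Dynkin diagram is a chain of 1 nodes with single edges (A_1). Hence the type is A_1.

A1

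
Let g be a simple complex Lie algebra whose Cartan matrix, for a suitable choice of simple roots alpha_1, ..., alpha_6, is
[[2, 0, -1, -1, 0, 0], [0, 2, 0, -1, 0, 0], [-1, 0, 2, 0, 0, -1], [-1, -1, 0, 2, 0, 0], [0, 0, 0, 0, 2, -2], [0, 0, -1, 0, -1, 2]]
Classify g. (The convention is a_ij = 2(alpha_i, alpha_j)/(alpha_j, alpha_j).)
C_6 (sp(12))

The matrix has rank 6 with 2's on the diagonal. Reading the off-diagonal entries as Dynkin edges (a single edge where a_ij = a_ji = -1; a double or triple edge where a_ij * a_ji = 2 or 3), the diagram is a chain of 6 nodes with a double edge at one end; the terminal node there is the unique long simple root (C_6). One simple-root ordering that puts it in standard form is (alpha_2, alpha_4, alpha_1, alpha_3, alpha_6, alpha_5). So the algebra is type C_6, i.e. sp(12).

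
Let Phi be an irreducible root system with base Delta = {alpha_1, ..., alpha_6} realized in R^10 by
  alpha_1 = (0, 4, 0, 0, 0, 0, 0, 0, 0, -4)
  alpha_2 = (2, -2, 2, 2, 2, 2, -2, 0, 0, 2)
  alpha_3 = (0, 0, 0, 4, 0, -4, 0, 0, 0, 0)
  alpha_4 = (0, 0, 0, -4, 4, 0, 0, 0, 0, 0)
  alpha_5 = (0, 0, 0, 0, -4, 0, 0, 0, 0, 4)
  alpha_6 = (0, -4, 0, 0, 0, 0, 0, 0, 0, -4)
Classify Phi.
type E_6

Compute the Cartan integers a_ij = 2(alpha_i, alpha_j)/(alpha_j, alpha_j); the resulting 6x6 Cartan matrix is
[[2, -1, 0, 0, -1, 0], [-1, 2, 0, 0, 0, 0], [0, 0, 2, -1, 0, 0], [0, 0, -1, 2, -1, 0], [-1, 0, 0, -1, 2, -1], [0, 0, 0, 0, -1, 2]].
All simple roots have the same length, so the diagram is simply laced. The associated Dynkin diagram is a chain of 5 nodes with one extra node attached to the third node from one end (E_6), so the type is E_6.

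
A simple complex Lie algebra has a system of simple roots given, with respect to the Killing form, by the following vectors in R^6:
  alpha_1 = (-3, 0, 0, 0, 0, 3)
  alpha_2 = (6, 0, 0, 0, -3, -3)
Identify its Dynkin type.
type G_2

Compute the Cartan integers a_ij = 2(alpha_i, alpha_j)/(alpha_j, alpha_j); the resulting 2x2 Cartan matrix is
[[2, -1], [-3, 2]].
The roots have two lengths (squared-length ratio 3:1); the short ones are alpha_{1}. The associated Dynkin diagram is two nodes joined by a triple edge (G_2), so the type is G_2.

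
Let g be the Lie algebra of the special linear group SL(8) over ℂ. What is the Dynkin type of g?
This is sl(8), which has dimension 8^2 - 1 = 63 and rank 8 - 1 = 7 (a Cartan subalgebra is the diagonal traceless matrices). In the classification of classical Lie algebras, the special linear algebra sl(n+1) has type A_n; here n = 7, so the Dynkin diagram is a chain of 7 nodes with single edges (A_7). Hence the type is A_7.

A7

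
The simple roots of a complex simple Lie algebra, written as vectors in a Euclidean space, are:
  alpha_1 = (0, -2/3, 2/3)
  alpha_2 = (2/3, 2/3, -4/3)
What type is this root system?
G_2

Compute the Cartan integers a_ij = 2(alpha_i, alpha_j)/(alpha_j, alpha_j); the resulting 2x2 Cartan matrix is
[[2, -1], [-3, 2]].
The roots have two lengths (squared-length ratio 3:1); the short ones are alpha_{1}. The associated Dynkin diagram is two nodes joined by a triple edge (G_2), so the type is G_2.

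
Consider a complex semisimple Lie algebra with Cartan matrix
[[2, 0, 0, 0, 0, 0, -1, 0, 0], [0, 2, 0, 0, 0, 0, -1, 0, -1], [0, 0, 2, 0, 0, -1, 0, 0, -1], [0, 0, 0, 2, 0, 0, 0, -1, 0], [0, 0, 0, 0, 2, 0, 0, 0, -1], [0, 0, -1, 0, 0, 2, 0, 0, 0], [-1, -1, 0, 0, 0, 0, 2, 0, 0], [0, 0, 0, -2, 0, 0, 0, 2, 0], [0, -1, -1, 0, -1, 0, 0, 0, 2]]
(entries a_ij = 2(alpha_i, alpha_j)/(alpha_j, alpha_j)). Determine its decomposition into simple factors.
B_2 + E_7

The diagram associated to this matrix has two connected components: the simple roots {alpha_4, alpha_8} form a chain of 2 nodes with a double edge at one end; the terminal node there is the unique short simple root (B_2), and {alpha_1, alpha_2, alpha_3, alpha_5, alpha_6, alpha_7, alpha_9} form a chain of 6 nodes with one extra node attached to the third node from one end (E_7). A semisimple Lie algebra decomposes uniquely as the direct sum of simple ideals, one per connected component of its Dynkin diagram, so g ≅ B_2 ⊕ E_7 (dimension 10 + 133 = 143).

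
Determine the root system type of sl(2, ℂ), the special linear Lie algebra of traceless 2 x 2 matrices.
A_1

This is sl(2), which has dimension 2^2 - 1 = 3 and rank 2 - 1 = 1 (a Cartan subalgebra is the diagonal traceless matrices). In the classification of classical Lie algebras, the special linear algebra sl(n+1) has type A_n; here n = 1, so the Dynkin diagram is a chain of 1 nodes with single edges (A_1). Hence the type is A_1.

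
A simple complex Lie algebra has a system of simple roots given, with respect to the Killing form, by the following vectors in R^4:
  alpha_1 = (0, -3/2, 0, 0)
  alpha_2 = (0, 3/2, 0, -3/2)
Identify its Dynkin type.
Compute the Cartan integers a_ij = 2(alpha_i, alpha_j)/(alpha_j, alpha_j); the resulting 2x2 Cartan matrix is
[[2, -1], [-2, 2]].
The roots have two lengths (squared-length ratio 2:1); the short ones are alpha_{1}. The associated Dynkin diagram is a chain of 2 nodes with a double edge at one end; the terminal node there is the unique short simple root (B_2), so the type is B_2 (the algebra so(5)).

B_2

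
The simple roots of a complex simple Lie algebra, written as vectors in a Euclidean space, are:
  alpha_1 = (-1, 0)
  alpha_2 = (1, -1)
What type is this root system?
Compute the Cartan integers a_ij = 2(alpha_i, alpha_j)/(alpha_j, alpha_j); the resulting 2x2 Cartan matrix is
[[2, -1], [-2, 2]].
The roots have two lengths (squared-length ratio 2:1); the short ones are alpha_{1}. The associated Dynkin diagram is a chain of 2 nodes with a double edge at one end; the terminal node there is the unique short simple root (B_2), so the type is B_2 (the algebra so(5)).

B_2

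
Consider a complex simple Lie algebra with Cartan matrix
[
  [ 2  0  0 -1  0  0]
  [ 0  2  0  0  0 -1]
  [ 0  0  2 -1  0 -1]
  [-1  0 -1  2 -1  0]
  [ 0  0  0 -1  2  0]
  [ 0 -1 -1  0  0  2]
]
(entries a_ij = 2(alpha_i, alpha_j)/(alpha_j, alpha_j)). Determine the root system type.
D_6 (so(12))

The matrix has rank 6 with 2's on the diagonal. Reading the off-diagonal entries as Dynkin edges (a single edge where a_ij = a_ji = -1; a double or triple edge where a_ij * a_ji = 2 or 3), the diagram is a chain of 4 nodes with a fork of two nodes at one end (D_6). One simple-root ordering that puts it in standard form is (alpha_2, alpha_6, alpha_3, alpha_4, alpha_1, alpha_5). So the algebra is type D_6, i.e. so(12).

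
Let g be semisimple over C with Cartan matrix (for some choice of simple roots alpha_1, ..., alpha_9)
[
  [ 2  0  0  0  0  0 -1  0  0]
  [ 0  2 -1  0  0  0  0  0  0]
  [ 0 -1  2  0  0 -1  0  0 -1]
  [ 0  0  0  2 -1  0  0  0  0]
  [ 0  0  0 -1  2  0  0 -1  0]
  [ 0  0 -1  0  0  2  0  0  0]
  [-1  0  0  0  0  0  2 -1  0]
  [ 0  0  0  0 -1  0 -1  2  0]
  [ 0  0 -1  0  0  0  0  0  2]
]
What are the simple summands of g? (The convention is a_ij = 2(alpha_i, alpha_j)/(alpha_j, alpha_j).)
A5 + D4

The diagram associated to this matrix has two connected components: the simple roots {alpha_1, alpha_4, alpha_5, alpha_7, alpha_8} form a chain of 5 nodes with single edges (A_5), and {alpha_2, alpha_3, alpha_6, alpha_9} form a chain of 2 nodes with a fork of two nodes at one end (D_4). A semisimple Lie algebra decomposes uniquely as the direct sum of simple ideals, one per connected component of its Dynkin diagram, so g ≅ A_5 ⊕ D_4 (dimension 35 + 28 = 63).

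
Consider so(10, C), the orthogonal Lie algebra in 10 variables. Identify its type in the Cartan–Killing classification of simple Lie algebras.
This is so(10) with 10 even, which has dimension 10(10-1)/2 = 45 and rank 10/2 = 5. In the classification of classical Lie algebras, the orthogonal algebra so(2n) in an even number of variables has type D_n; here n = 5, so the Dynkin diagram is a chain of 3 nodes with a fork of two nodes at one end (D_5). Hence the type is D_5.

D5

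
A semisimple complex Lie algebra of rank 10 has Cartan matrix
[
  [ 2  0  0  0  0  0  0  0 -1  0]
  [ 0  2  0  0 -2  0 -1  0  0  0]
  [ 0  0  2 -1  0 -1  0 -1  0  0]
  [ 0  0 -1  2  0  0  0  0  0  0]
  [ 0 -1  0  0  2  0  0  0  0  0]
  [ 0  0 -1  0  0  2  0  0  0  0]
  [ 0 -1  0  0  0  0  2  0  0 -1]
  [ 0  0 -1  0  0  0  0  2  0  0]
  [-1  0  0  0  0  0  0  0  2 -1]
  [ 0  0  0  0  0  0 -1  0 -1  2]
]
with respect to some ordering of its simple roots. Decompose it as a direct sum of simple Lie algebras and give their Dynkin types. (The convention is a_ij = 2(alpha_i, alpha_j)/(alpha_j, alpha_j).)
The diagram associated to this matrix has two connected components: the simple roots {alpha_1, alpha_2, alpha_5, alpha_7, alpha_9, alpha_10} form a chain of 6 nodes with a double edge at one end; the terminal node there is the unique short simple root (B_6), and {alpha_3, alpha_4, alpha_6, alpha_8} form a chain of 2 nodes with a fork of two nodes at one end (D_4). A semisimple Lie algebra decomposes uniquely as the direct sum of simple ideals, one per connected component of its Dynkin diagram, so g ≅ B_6 ⊕ D_4 (dimension 78 + 28 = 106).

B6 + D4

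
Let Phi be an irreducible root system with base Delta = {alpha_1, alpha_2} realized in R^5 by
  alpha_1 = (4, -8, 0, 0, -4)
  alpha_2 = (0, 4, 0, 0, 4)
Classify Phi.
G_2

Compute the Cartan integers a_ij = 2(alpha_i, alpha_j)/(alpha_j, alpha_j); the resulting 2x2 Cartan matrix is
[[2, -3], [-1, 2]].
The roots have two lengths (squared-length ratio 3:1); the short ones are alpha_{2}. The associated Dynkin diagram is two nodes joined by a triple edge (G_2), so the type is G_2.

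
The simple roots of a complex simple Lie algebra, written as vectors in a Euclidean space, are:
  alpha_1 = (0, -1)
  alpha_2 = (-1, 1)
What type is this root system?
type B_2

Compute the Cartan integers a_ij = 2(alpha_i, alpha_j)/(alpha_j, alpha_j); the resulting 2x2 Cartan matrix is
[[2, -1], [-2, 2]].
The roots have two lengths (squared-length ratio 2:1); the short ones are alpha_{1}. The associated Dynkin diagram is a chain of 2 nodes with a double edge at one end; the terminal node there is the unique short simple root (B_2), so the type is B_2 (the algebra so(5)).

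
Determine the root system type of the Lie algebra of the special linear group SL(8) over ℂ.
This is sl(8), which has dimension 8^2 - 1 = 63 and rank 8 - 1 = 7 (a Cartan subalgebra is the diagonal traceless matrices). In the classification of classical Lie algebras, the special linear algebra sl(n+1) has type A_n; here n = 7, so the Dynkin diagram is a chain of 7 nodes with single edges (A_7). Hence the type is A_7.

A_7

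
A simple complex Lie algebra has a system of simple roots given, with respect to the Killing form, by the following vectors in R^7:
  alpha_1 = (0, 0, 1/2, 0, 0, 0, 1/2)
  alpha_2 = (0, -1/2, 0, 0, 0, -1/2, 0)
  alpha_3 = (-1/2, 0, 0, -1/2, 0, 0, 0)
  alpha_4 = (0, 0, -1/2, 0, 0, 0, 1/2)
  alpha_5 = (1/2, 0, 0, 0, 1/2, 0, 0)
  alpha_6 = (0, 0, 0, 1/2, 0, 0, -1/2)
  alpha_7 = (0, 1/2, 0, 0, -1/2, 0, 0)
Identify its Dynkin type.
Compute the Cartan integers a_ij = 2(alpha_i, alpha_j)/(alpha_j, alpha_j); the resulting 7x7 Cartan matrix is
[[2, 0, 0, 0, 0, -1, 0], [0, 2, 0, 0, 0, 0, -1], [0, 0, 2, 0, -1, -1, 0], [0, 0, 0, 2, 0, -1, 0], [0, 0, -1, 0, 2, 0, -1], [-1, 0, -1, -1, 0, 2, 0], [0, -1, 0, 0, -1, 0, 2]].
All simple roots have the same length, so the diagram is simply laced. The associated Dynkin diagram is a chain of 5 nodes with a fork of two nodes at one end (D_7), so the type is D_7 (the algebra so(14)).

D_7 (so(14))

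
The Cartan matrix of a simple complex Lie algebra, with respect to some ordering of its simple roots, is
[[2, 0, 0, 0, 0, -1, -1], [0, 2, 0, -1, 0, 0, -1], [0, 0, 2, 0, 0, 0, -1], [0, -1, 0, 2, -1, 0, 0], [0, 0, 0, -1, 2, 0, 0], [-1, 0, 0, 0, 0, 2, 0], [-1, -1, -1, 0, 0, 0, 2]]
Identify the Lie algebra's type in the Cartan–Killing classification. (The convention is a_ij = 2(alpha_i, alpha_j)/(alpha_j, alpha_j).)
The matrix has rank 7 with 2's on the diagonal. Reading the off-diagonal entries as Dynkin edges (a single edge where a_ij = a_ji = -1; a double or triple edge where a_ij * a_ji = 2 or 3), the diagram is a chain of 6 nodes with one extra node attached to the third node from one end (E_7). One simple-root ordering that puts it in standard form is (alpha_6, alpha_3, alpha_1, alpha_7, alpha_2, alpha_4, alpha_5). So the algebra is type E_7.

E7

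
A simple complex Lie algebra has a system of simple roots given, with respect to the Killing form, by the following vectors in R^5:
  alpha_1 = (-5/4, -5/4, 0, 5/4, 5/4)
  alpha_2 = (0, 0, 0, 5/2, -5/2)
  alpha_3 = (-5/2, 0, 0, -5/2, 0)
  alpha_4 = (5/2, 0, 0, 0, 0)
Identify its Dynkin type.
F_4

Compute the Cartan integers a_ij = 2(alpha_i, alpha_j)/(alpha_j, alpha_j); the resulting 4x4 Cartan matrix is
[[2, 0, 0, -1], [0, 2, -1, 0], [0, -1, 2, -2], [-1, 0, -1, 2]].
The roots have two lengths (squared-length ratio 2:1); the short ones are alpha_{1,4}. The associated Dynkin diagram is a chain of 4 nodes with a double edge between the middle two (F_4), so the type is F_4.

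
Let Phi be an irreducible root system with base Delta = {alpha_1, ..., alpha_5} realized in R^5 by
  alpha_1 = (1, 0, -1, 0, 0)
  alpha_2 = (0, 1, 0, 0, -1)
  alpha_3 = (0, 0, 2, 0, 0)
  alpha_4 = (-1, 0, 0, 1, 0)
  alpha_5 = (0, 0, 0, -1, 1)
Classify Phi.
type C_5

Compute the Cartan integers a_ij = 2(alpha_i, alpha_j)/(alpha_j, alpha_j); the resulting 5x5 Cartan matrix is
[[2, 0, -1, -1, 0], [0, 2, 0, 0, -1], [-2, 0, 2, 0, 0], [-1, 0, 0, 2, -1], [0, -1, 0, -1, 2]].
The roots have two lengths (squared-length ratio 2:1); the short ones are alpha_{1,2,4,5}. The associated Dynkin diagram is a chain of 5 nodes with a double edge at one end; the terminal node there is the unique long simple root (C_5), so the type is C_5 (the algebra sp(10)).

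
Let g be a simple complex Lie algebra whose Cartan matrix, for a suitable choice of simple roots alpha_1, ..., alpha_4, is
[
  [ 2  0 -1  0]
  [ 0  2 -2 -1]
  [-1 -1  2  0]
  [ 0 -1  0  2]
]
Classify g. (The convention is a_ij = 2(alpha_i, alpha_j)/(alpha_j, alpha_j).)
F_4

The matrix has rank 4 with 2's on the diagonal. Reading the off-diagonal entries as Dynkin edges (a single edge where a_ij = a_ji = -1; a double or triple edge where a_ij * a_ji = 2 or 3), the diagram is a chain of 4 nodes with a double edge between the middle two (F_4). One simple-root ordering that puts it in standard form is (alpha_4, alpha_2, alpha_3, alpha_1). So the algebra is type F_4.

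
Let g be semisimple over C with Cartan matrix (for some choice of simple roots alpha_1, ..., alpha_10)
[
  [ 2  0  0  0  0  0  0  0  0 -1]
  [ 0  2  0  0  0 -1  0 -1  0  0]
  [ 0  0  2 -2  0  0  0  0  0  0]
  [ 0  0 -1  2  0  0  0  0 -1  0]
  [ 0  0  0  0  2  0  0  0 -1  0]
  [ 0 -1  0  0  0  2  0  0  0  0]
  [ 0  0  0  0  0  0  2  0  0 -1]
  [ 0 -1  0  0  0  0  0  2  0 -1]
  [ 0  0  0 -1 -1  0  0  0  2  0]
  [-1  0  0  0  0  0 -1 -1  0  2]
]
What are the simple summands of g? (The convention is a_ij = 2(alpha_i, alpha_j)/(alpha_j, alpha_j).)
C_4 + D_6

The diagram associated to this matrix has two connected components: the simple roots {alpha_3, alpha_4, alpha_5, alpha_9} form a chain of 4 nodes with a double edge at one end; the terminal node there is the unique long simple root (C_4), and {alpha_1, alpha_2, alpha_6, alpha_7, alpha_8, alpha_10} form a chain of 4 nodes with a fork of two nodes at one end (D_6). A semisimple Lie algebra decomposes uniquely as the direct sum of simple ideals, one per connected component of its Dynkin diagram, so g ≅ C_4 ⊕ D_6 (dimension 36 + 66 = 102).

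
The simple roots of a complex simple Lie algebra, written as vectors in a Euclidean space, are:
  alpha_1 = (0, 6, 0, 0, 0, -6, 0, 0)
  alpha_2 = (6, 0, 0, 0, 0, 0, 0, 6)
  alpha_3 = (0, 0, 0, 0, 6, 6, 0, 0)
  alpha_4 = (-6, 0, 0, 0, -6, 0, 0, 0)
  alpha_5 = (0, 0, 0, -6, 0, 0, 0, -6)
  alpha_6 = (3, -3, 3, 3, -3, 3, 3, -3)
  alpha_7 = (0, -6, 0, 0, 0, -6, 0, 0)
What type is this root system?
type E_7

Compute the Cartan integers a_ij = 2(alpha_i, alpha_j)/(alpha_j, alpha_j); the resulting 7x7 Cartan matrix is
[[2, 0, -1, 0, 0, -1, 0], [0, 2, 0, -1, -1, 0, 0], [-1, 0, 2, -1, 0, 0, -1], [0, -1, -1, 2, 0, 0, 0], [0, -1, 0, 0, 2, 0, 0], [-1, 0, 0, 0, 0, 2, 0], [0, 0, -1, 0, 0, 0, 2]].
All simple roots have the same length, so the diagram is simply laced. The associated Dynkin diagram is a chain of 6 nodes with one extra node attached to the third node from one end (E_7), so the type is E_7.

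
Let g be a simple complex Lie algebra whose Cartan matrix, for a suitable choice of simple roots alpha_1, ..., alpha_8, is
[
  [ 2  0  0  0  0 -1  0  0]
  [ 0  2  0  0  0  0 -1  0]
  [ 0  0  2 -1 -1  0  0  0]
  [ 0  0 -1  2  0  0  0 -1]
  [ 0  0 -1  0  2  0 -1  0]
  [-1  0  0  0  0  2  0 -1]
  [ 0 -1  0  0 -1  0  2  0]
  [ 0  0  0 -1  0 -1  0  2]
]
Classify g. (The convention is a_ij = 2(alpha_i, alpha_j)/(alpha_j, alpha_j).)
A_8

The matrix has rank 8 with 2's on the diagonal. Reading the off-diagonal entries as Dynkin edges (a single edge where a_ij = a_ji = -1; a double or triple edge where a_ij * a_ji = 2 or 3), the diagram is a chain of 8 nodes with single edges (A_8). One simple-root ordering that puts it in standard form is (alpha_2, alpha_7, alpha_5, alpha_3, alpha_4, alpha_8, alpha_6, alpha_1). So the algebra is type A_8, i.e. sl(9).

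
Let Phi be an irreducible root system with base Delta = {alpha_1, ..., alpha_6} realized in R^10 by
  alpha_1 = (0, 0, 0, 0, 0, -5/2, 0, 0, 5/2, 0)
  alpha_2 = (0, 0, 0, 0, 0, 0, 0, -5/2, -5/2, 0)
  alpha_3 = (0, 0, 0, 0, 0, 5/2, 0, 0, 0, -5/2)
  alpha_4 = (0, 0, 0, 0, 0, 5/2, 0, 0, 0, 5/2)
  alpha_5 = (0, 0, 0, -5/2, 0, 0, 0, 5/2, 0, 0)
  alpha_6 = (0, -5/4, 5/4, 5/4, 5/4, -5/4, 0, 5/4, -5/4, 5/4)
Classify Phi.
Compute the Cartan integers a_ij = 2(alpha_i, alpha_j)/(alpha_j, alpha_j); the resulting 6x6 Cartan matrix is
[[2, -1, -1, -1, 0, 0], [-1, 2, 0, 0, -1, 0], [-1, 0, 2, 0, 0, -1], [-1, 0, 0, 2, 0, 0], [0, -1, 0, 0, 2, 0], [0, 0, -1, 0, 0, 2]].
All simple roots have the same length, so the diagram is simply laced. The associated Dynkin diagram is a chain of 5 nodes with one extra node attached to the third node from one end (E_6), so the type is E_6.

type E_6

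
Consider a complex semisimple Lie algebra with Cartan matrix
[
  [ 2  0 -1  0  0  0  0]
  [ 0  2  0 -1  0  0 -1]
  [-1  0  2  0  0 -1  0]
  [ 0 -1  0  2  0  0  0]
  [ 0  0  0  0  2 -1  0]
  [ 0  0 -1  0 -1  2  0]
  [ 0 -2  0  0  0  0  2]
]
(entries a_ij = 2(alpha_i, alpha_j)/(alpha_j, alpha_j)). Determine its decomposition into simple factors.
type A_4 ⊕ type C_3

The diagram associated to this matrix has two connected components: the simple roots {alpha_1, alpha_3, alpha_5, alpha_6} form a chain of 4 nodes with single edges (A_4), and {alpha_2, alpha_4, alpha_7} form a chain of 3 nodes with a double edge at one end; the terminal node there is the unique long simple root (C_3). A semisimple Lie algebra decomposes uniquely as the direct sum of simple ideals, one per connected component of its Dynkin diagram, so g ≅ A_4 ⊕ C_3 (dimension 24 + 21 = 45).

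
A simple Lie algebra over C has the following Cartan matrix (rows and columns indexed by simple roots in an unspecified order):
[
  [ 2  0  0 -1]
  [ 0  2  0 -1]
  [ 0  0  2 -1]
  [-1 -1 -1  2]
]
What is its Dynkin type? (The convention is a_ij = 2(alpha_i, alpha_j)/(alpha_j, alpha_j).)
The matrix has rank 4 with 2's on the diagonal. Reading the off-diagonal entries as Dynkin edges (a single edge where a_ij = a_ji = -1; a double or triple edge where a_ij * a_ji = 2 or 3), the diagram is a chain of 2 nodes with a fork of two nodes at one end (D_4). One simple-root ordering that puts it in standard form is (alpha_2, alpha_4, alpha_1, alpha_3). So the algebra is type D_4, i.e. so(8).

D_4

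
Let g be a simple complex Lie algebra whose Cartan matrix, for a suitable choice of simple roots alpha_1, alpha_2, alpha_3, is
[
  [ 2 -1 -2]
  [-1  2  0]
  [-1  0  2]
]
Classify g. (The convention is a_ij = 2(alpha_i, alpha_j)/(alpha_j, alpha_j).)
The matrix has rank 3 with 2's on the diagonal. Reading the off-diagonal entries as Dynkin edges (a single edge where a_ij = a_ji = -1; a double or triple edge where a_ij * a_ji = 2 or 3), the diagram is a chain of 3 nodes with a double edge at one end; the terminal node there is the unique short simple root (B_3). One simple-root ordering that puts it in standard form is (alpha_2, alpha_1, alpha_3). So the algebra is type B_3, i.e. so(7).

B_3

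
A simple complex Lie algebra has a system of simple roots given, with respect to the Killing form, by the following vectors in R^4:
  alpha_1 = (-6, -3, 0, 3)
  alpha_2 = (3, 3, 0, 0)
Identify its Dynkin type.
G_2

Compute the Cartan integers a_ij = 2(alpha_i, alpha_j)/(alpha_j, alpha_j); the resulting 2x2 Cartan matrix is
[[2, -3], [-1, 2]].
The roots have two lengths (squared-length ratio 3:1); the short ones are alpha_{2}. The associated Dynkin diagram is two nodes joined by a triple edge (G_2), so the type is G_2.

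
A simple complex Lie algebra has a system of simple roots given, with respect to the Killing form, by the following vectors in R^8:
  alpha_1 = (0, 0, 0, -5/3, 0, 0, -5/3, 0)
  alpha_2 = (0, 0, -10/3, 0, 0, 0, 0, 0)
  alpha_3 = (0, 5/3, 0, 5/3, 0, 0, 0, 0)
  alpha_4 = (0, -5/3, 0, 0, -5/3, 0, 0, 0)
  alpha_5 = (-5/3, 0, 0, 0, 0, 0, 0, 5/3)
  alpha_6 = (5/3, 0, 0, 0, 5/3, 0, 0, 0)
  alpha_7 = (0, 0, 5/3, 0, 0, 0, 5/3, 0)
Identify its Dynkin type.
C_7

Compute the Cartan integers a_ij = 2(alpha_i, alpha_j)/(alpha_j, alpha_j); the resulting 7x7 Cartan matrix is
[[2, 0, -1, 0, 0, 0, -1], [0, 2, 0, 0, 0, 0, -2], [-1, 0, 2, -1, 0, 0, 0], [0, 0, -1, 2, 0, -1, 0], [0, 0, 0, 0, 2, -1, 0], [0, 0, 0, -1, -1, 2, 0], [-1, -1, 0, 0, 0, 0, 2]].
The roots have two lengths (squared-length ratio 2:1); the short ones are alpha_{1,3,4,5,6,7}. The associated Dynkin diagram is a chain of 7 nodes with a double edge at one end; the terminal node there is the unique long simple root (C_7), so the type is C_7 (the algebra sp(14)).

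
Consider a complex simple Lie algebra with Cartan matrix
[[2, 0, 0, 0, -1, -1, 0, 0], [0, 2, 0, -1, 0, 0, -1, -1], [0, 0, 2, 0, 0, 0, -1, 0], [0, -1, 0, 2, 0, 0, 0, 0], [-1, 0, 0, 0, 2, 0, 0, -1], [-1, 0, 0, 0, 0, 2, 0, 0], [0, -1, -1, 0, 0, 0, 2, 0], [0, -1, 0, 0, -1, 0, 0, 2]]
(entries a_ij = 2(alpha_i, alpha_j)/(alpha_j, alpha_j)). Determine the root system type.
type E_8

The matrix has rank 8 with 2's on the diagonal. Reading the off-diagonal entries as Dynkin edges (a single edge where a_ij = a_ji = -1; a double or triple edge where a_ij * a_ji = 2 or 3), the diagram is a chain of 7 nodes with one extra node attached to the third node from one end (E_8). One simple-root ordering that puts it in standard form is (alpha_3, alpha_4, alpha_7, alpha_2, alpha_8, alpha_5, alpha_1, alpha_6). So the algebra is type E_8.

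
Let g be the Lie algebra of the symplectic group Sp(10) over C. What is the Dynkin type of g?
C5

This is sp(10), which has dimension 10(10+1)/2 = 55 and rank 10/2 = 5. In the classification of classical Lie algebras, the symplectic algebra sp(2n) has type C_n; here n = 5, so the Dynkin diagram is a chain of 5 nodes with a double edge at one end; the terminal node there is the unique long simple root (C_5). Hence the type is C_5.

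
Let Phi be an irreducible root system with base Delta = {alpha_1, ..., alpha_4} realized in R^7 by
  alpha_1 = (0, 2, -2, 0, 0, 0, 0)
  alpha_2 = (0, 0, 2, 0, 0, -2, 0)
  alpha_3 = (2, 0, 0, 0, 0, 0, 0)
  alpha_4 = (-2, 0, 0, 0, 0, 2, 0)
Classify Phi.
B_4 (so(9))

Compute the Cartan integers a_ij = 2(alpha_i, alpha_j)/(alpha_j, alpha_j); the resulting 4x4 Cartan matrix is
[[2, -1, 0, 0], [-1, 2, 0, -1], [0, 0, 2, -1], [0, -1, -2, 2]].
The roots have two lengths (squared-length ratio 2:1); the short ones are alpha_{3}. The associated Dynkin diagram is a chain of 4 nodes with a double edge at one end; the terminal node there is the unique short simple root (B_4), so the type is B_4 (the algebra so(9)).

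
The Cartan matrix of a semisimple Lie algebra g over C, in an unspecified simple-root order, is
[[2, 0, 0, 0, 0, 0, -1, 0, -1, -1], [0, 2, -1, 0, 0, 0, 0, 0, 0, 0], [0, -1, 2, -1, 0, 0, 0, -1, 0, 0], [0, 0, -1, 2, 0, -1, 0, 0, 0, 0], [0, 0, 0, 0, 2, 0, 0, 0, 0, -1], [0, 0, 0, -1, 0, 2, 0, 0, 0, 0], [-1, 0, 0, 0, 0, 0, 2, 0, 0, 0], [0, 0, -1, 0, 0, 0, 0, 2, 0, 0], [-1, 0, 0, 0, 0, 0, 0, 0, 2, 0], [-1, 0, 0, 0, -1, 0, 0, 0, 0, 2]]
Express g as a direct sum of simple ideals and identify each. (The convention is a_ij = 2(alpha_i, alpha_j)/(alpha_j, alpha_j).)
The diagram associated to this matrix has two connected components: the simple roots {alpha_2, alpha_3, alpha_4, alpha_6, alpha_8} form a chain of 3 nodes with a fork of two nodes at one end (D_5), and {alpha_1, alpha_5, alpha_7, alpha_9, alpha_10} form a chain of 3 nodes with a fork of two nodes at one end (D_5). A semisimple Lie algebra decomposes uniquely as the direct sum of simple ideals, one per connected component of its Dynkin diagram, so g ≅ D_5 ⊕ D_5 (dimension 45 + 45 = 90).

type D_5 ⊕ type D_5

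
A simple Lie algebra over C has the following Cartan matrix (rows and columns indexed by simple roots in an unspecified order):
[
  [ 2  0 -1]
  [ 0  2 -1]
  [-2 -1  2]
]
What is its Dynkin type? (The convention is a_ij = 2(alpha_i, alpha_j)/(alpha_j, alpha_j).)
The matrix has rank 3 with 2's on the diagonal. Reading the off-diagonal entries as Dynkin edges (a single edge where a_ij = a_ji = -1; a double or triple edge where a_ij * a_ji = 2 or 3), the diagram is a chain of 3 nodes with a double edge at one end; the terminal node there is the unique short simple root (B_3). One simple-root ordering that puts it in standard form is (alpha_2, alpha_3, alpha_1). So the algebra is type B_3, i.e. so(7).

type B_3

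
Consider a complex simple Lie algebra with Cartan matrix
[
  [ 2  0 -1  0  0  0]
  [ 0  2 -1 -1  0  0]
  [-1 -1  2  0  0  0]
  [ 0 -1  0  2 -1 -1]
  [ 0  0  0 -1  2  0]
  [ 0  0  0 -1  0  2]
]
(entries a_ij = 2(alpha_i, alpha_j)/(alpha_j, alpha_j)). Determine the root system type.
type D_6

The matrix has rank 6 with 2's on the diagonal. Reading the off-diagonal entries as Dynkin edges (a single edge where a_ij = a_ji = -1; a double or triple edge where a_ij * a_ji = 2 or 3), the diagram is a chain of 4 nodes with a fork of two nodes at one end (D_6). One simple-root ordering that puts it in standard form is (alpha_1, alpha_3, alpha_2, alpha_4, alpha_5, alpha_6). So the algebra is type D_6, i.e. so(12).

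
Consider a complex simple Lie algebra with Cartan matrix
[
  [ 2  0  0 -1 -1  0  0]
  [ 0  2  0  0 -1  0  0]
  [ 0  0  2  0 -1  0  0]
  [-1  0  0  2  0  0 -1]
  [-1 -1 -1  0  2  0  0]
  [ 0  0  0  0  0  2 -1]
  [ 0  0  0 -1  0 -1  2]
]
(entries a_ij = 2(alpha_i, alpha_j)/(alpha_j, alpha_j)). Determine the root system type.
type D_7

The matrix has rank 7 with 2's on the diagonal. Reading the off-diagonal entries as Dynkin edges (a single edge where a_ij = a_ji = -1; a double or triple edge where a_ij * a_ji = 2 or 3), the diagram is a chain of 5 nodes with a fork of two nodes at one end (D_7). One simple-root ordering that puts it in standard form is (alpha_6, alpha_7, alpha_4, alpha_1, alpha_5, alpha_2, alpha_3). So the algebra is type D_7, i.e. so(14).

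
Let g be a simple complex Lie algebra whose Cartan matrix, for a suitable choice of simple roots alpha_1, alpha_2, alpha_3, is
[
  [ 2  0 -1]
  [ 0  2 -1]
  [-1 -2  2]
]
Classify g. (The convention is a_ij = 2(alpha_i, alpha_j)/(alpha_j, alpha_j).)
The matrix has rank 3 with 2's on the diagonal. Reading the off-diagonal entries as Dynkin edges (a single edge where a_ij = a_ji = -1; a double or triple edge where a_ij * a_ji = 2 or 3), the diagram is a chain of 3 nodes with a double edge at one end; the terminal node there is the unique short simple root (B_3). One simple-root ordering that puts it in standard form is (alpha_1, alpha_3, alpha_2). So the algebra is type B_3, i.e. so(7).

type B_3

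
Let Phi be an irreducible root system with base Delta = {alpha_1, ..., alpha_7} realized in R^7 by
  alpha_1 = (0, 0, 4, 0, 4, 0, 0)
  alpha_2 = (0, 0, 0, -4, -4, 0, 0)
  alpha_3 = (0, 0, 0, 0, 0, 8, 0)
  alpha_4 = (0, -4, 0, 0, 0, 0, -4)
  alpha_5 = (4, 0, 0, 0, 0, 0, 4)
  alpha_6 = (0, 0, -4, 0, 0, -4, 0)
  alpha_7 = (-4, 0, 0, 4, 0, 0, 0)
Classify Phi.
C7

Compute the Cartan integers a_ij = 2(alpha_i, alpha_j)/(alpha_j, alpha_j); the resulting 7x7 Cartan matrix is
[[2, -1, 0, 0, 0, -1, 0], [-1, 2, 0, 0, 0, 0, -1], [0, 0, 2, 0, 0, -2, 0], [0, 0, 0, 2, -1, 0, 0], [0, 0, 0, -1, 2, 0, -1], [-1, 0, -1, 0, 0, 2, 0], [0, -1, 0, 0, -1, 0, 2]].
The roots have two lengths (squared-length ratio 2:1); the short ones are alpha_{1,2,4,5,6,7}. The associated Dynkin diagram is a chain of 7 nodes with a double edge at one end; the terminal node there is the unique long simple root (C_7), so the type is C_7 (the algebra sp(14)).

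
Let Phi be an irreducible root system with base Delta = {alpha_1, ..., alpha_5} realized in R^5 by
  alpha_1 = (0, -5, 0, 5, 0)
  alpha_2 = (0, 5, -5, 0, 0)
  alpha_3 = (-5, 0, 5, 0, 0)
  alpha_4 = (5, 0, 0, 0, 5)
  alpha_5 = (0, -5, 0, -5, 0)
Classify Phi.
type D_5

Compute the Cartan integers a_ij = 2(alpha_i, alpha_j)/(alpha_j, alpha_j); the resulting 5x5 Cartan matrix is
[[2, -1, 0, 0, 0], [-1, 2, -1, 0, -1], [0, -1, 2, -1, 0], [0, 0, -1, 2, 0], [0, -1, 0, 0, 2]].
All simple roots have the same length, so the diagram is simply laced. The associated Dynkin diagram is a chain of 3 nodes with a fork of two nodes at one end (D_5), so the type is D_5 (the algebra so(10)).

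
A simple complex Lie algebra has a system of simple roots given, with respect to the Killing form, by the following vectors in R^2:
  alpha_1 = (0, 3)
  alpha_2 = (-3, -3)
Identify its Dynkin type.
Compute the Cartan integers a_ij = 2(alpha_i, alpha_j)/(alpha_j, alpha_j); the resulting 2x2 Cartan matrix is
[[2, -1], [-2, 2]].
The roots have two lengths (squared-length ratio 2:1); the short ones are alpha_{1}. The associated Dynkin diagram is a chain of 2 nodes with a double edge at one end; the terminal node there is the unique short simple root (B_2), so the type is B_2 (the algebra so(5)).

B_2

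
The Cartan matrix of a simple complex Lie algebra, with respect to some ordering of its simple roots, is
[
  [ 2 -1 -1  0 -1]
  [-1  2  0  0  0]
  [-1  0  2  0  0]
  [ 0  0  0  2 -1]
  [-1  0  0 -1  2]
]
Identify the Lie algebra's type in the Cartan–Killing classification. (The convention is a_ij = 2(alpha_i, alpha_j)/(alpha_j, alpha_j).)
The matrix has rank 5 with 2's on the diagonal. Reading the off-diagonal entries as Dynkin edges (a single edge where a_ij = a_ji = -1; a double or triple edge where a_ij * a_ji = 2 or 3), the diagram is a chain of 3 nodes with a fork of two nodes at one end (D_5). One simple-root ordering that puts it in standard form is (alpha_4, alpha_5, alpha_1, alpha_2, alpha_3). So the algebra is type D_5, i.e. so(10).

type D_5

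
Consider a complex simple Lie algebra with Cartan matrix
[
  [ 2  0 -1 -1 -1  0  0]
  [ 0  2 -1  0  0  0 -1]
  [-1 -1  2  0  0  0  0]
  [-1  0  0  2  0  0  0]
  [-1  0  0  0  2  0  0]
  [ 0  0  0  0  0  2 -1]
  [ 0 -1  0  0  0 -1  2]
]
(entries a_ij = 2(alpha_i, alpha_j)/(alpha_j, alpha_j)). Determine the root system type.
The matrix has rank 7 with 2's on the diagonal. Reading the off-diagonal entries as Dynkin edges (a single edge where a_ij = a_ji = -1; a double or triple edge where a_ij * a_ji = 2 or 3), the diagram is a chain of 5 nodes with a fork of two nodes at one end (D_7). One simple-root ordering that puts it in standard form is (alpha_6, alpha_7, alpha_2, alpha_3, alpha_1, alpha_4, alpha_5). So the algebra is type D_7, i.e. so(14).

D_7 (so(14))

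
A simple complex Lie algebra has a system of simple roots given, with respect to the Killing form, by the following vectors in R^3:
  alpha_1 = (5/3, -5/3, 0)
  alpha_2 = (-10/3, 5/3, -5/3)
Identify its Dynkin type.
Compute the Cartan integers a_ij = 2(alpha_i, alpha_j)/(alpha_j, alpha_j); the resulting 2x2 Cartan matrix is
[[2, -1], [-3, 2]].
The roots have two lengths (squared-length ratio 3:1); the short ones are alpha_{1}. The associated Dynkin diagram is two nodes joined by a triple edge (G_2), so the type is G_2.

G_2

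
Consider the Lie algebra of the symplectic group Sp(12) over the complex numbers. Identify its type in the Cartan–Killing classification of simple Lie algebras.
C_6 (sp(12))

This is sp(12), which has dimension 12(12+1)/2 = 78 and rank 12/2 = 6. In the classification of classical Lie algebras, the symplectic algebra sp(2n) has type C_n; here n = 6, so the Dynkin diagram is a chain of 6 nodes with a double edge at one end; the terminal node there is the unique long simple root (C_6). Hence the type is C_6.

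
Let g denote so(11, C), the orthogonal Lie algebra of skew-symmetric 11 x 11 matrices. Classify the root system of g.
This is so(11) with 11 odd, which has dimension 11(11-1)/2 = 55 and rank (11-1)/2 = 5. In the classification of classical Lie algebras, the orthogonal algebra so(2n+1) in an odd number of variables has type B_n; here n = 5, so the Dynkin diagram is a chain of 5 nodes with a double edge at one end; the terminal node there is the unique short simple root (B_5). Hence the type is B_5.

B_5 (so(11))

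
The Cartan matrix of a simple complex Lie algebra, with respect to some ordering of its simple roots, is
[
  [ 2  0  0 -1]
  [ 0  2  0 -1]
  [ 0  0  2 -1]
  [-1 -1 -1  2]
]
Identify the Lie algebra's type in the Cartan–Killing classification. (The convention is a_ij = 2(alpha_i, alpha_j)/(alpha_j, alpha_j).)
type D_4

The matrix has rank 4 with 2's on the diagonal. Reading the off-diagonal entries as Dynkin edges (a single edge where a_ij = a_ji = -1; a double or triple edge where a_ij * a_ji = 2 or 3), the diagram is a chain of 2 nodes with a fork of two nodes at one end (D_4). One simple-root ordering that puts it in standard form is (alpha_3, alpha_4, alpha_1, alpha_2). So the algebra is type D_4, i.e. so(8).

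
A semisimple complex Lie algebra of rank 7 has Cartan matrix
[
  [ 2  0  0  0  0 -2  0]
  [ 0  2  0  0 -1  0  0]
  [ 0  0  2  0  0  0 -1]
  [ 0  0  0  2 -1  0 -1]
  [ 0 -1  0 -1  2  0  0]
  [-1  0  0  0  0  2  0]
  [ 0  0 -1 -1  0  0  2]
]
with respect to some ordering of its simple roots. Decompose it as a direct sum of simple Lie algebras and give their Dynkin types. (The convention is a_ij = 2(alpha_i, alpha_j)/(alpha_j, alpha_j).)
A_5 ⊕ B_2

The diagram associated to this matrix has two connected components: the simple roots {alpha_2, alpha_3, alpha_4, alpha_5, alpha_7} form a chain of 5 nodes with single edges (A_5), and {alpha_1, alpha_6} form a chain of 2 nodes with a double edge at one end; the terminal node there is the unique short simple root (B_2). A semisimple Lie algebra decomposes uniquely as the direct sum of simple ideals, one per connected component of its Dynkin diagram, so g ≅ A_5 ⊕ B_2 (dimension 35 + 10 = 45).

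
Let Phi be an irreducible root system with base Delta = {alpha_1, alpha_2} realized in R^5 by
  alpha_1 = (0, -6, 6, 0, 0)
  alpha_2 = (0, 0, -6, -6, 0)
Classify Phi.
A2

Compute the Cartan integers a_ij = 2(alpha_i, alpha_j)/(alpha_j, alpha_j); the resulting 2x2 Cartan matrix is
[[2, -1], [-1, 2]].
All simple roots have the same length, so the diagram is simply laced. The associated Dynkin diagram is a chain of 2 nodes with single edges (A_2), so the type is A_2 (the algebra sl(3)).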